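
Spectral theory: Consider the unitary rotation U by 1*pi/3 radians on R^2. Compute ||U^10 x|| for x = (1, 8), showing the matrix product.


U is a rotation by theta = 1*pi/3
U^10 = rotation by 10*theta = 10*pi/3 = 4*pi/3 (mod 2*pi)
cos(4*pi/3) = -0.5000, sin(4*pi/3) = -0.8660
U^10 x = (-0.5000 * 1 - -0.8660 * 8, -0.8660 * 1 + -0.5000 * 8)
= (6.4282, -4.8660)
||U^10 x|| = sqrt(6.4282^2 + (-4.8660)^2) = sqrt(65.0000) = 8.0623

8.0623


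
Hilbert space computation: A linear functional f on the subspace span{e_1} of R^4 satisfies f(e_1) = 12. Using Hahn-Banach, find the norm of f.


The norm of f is given by ||f|| = sup_{||x||=1} |f(x)|.
On span{e_1}, ||e_1|| = 1, so ||f|| = |f(e_1)| / ||e_1||
= |12| / 1 = 12.0000

12.0000


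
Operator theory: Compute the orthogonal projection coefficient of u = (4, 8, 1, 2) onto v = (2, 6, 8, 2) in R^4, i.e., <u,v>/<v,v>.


Computing <u,v> = 4*2 + 8*6 + 1*8 + 2*2 = 68
Computing <v,v> = 2^2 + 6^2 + 8^2 + 2^2 = 108
Projection coefficient = 68/108 = 0.6296

0.6296


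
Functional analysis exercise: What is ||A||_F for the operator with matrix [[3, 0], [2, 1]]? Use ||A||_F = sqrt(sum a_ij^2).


||A||_F^2 = sum a_ij^2
= 3^2 + 0^2 + 2^2 + 1^2
= 9 + 0 + 4 + 1 = 14
||A||_F = sqrt(14) = 3.7417

3.7417


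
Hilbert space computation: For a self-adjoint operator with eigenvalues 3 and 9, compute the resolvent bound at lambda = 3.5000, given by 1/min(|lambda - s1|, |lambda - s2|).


dist(3.5000, {3, 9}) = min(|3.5000 - 3|, |3.5000 - 9|)
= min(0.5000, 5.5000) = 0.5000
Resolvent bound = 1/0.5000 = 2.0000

2.0000


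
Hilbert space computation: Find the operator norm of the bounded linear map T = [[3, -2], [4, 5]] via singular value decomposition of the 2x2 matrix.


A^T A = [[25, 14], [14, 29]]
trace(A^T A) = 54, det(A^T A) = 529
discriminant = 54^2 - 4*529 = 800
Largest eigenvalue of A^T A = (trace + sqrt(disc))/2 = 41.1421
||T|| = sqrt(41.1421) = 6.4142

6.4142


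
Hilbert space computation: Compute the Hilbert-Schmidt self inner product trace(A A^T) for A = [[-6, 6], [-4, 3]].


trace(A * A^T) = sum of squares of all entries
= (-6)^2 + 6^2 + (-4)^2 + 3^2
= 36 + 36 + 16 + 9
= 97

97


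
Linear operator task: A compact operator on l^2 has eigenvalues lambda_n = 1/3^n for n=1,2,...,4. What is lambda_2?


The eigenvalue formula gives lambda_2 = 1/3^2
= 1/9
= 0.1111

0.1111


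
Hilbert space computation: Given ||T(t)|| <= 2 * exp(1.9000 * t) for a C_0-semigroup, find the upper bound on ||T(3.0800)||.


||T(3.0800)|| <= 2 * exp(1.9000 * 3.0800)
= 2 * exp(5.8520)
= 2 * 347.9295
= 695.8591

695.8591


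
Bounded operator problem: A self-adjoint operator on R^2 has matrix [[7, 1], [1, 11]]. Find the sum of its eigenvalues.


For a self-adjoint (symmetric) matrix, the eigenvalues are real.
The sum of eigenvalues equals the trace of the matrix.
trace = 7 + 11 = 18

18


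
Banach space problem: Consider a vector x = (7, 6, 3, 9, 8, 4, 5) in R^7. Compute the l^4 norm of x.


The l^4 norm = (sum |x_i|^4)^(1/4)
Sum of 4th powers = 2401 + 1296 + 81 + 6561 + 4096 + 256 + 625 = 15316
||x||_4 = (15316)^(1/4) = 11.1246

11.1246


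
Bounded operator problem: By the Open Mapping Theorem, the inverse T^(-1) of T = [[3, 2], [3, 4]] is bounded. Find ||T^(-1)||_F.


det(T) = 3*4 - 2*3 = 6
T^(-1) = (1/6) * [[4, -2], [-3, 3]] = [[0.6667, -0.3333], [-0.5000, 0.5000]]
||T^(-1)||_F^2 = 0.6667^2 + (-0.3333)^2 + (-0.5000)^2 + 0.5000^2 = 1.0556
||T^(-1)||_F = sqrt(1.0556) = 1.0274

1.0274


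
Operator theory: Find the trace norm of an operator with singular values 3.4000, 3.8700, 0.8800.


The nuclear norm is the sum of all singular values.
||T||_1 = 3.4000 + 3.8700 + 0.8800
= 8.1500

8.1500


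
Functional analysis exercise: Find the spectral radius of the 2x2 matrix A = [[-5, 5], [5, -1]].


For a 2x2 matrix, eigenvalues satisfy lambda^2 - (trace)*lambda + det = 0
trace = -5 + -1 = -6
det = -5*-1 - 5*5 = -20
discriminant = (-6)^2 - 4*(-20) = 116
spectral radius = max |eigenvalue| = 8.3852

8.3852


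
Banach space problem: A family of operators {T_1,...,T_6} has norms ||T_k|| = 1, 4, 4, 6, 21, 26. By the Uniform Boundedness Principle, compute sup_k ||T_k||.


By the Uniform Boundedness Principle, the supremum of norms is finite.
sup_k ||T_k|| = max(1, 4, 4, 6, 21, 26) = 26

26


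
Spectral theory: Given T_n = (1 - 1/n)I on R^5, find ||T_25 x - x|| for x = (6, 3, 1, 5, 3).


T_25 x - x = (1 - 1/25)x - x = -x/25
||x|| = sqrt(80) = 8.9443
||T_25 x - x|| = ||x||/25 = 8.9443/25 = 0.3578

0.3578


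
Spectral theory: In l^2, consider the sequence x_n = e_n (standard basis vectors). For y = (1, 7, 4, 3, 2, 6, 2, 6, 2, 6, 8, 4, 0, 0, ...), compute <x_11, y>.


x_11 = e_11 is the standard basis vector with 1 in position 11.
<x_11, y> = y_11 = 8
As n -> infinity, <x_n, y> -> 0, confirming weak convergence of (x_n) to 0.

8


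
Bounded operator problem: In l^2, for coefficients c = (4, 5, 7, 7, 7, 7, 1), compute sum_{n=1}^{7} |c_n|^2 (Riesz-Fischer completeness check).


sum |c_n|^2 = 4^2 + 5^2 + 7^2 + 7^2 + 7^2 + 7^2 + 1^2
= 16 + 25 + 49 + 49 + 49 + 49 + 1
= 238

238


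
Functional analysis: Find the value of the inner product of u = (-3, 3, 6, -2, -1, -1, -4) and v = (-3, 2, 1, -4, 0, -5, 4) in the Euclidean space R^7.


Computing the standard inner product <u, v> = sum u_i * v_i
= -3*-3 + 3*2 + 6*1 + -2*-4 + -1*0 + -1*-5 + -4*4
= 9 + 6 + 6 + 8 + 0 + 5 + -16
= 18

18


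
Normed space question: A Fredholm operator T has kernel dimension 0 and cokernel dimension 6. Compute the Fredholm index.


The Fredholm index is defined as ind(T) = dim(ker T) - dim(coker T)
= 0 - 6
= -6

-6


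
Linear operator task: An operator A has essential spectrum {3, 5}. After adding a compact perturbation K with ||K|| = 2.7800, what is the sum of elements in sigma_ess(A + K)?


By Weyl's theorem, the essential spectrum is invariant under compact perturbations.
sigma_ess(A + K) = sigma_ess(A) = {3, 5}
Sum = 3 + 5 = 8

8


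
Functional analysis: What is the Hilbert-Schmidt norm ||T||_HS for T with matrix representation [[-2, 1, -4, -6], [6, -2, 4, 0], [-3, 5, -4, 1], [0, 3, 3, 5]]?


The Hilbert-Schmidt norm is sqrt(sum of squares of all entries).
Sum of squares = (-2)^2 + 1^2 + (-4)^2 + (-6)^2 + 6^2 + (-2)^2 + 4^2 + 0^2 + (-3)^2 + 5^2 + (-4)^2 + 1^2 + 0^2 + 3^2 + 3^2 + 5^2
= 4 + 1 + 16 + 36 + 36 + 4 + 16 + 0 + 9 + 25 + 16 + 1 + 0 + 9 + 9 + 25 = 207
||T||_HS = sqrt(207) = 14.3875

14.3875


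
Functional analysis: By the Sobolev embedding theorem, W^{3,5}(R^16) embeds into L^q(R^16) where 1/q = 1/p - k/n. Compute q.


Using the Sobolev embedding formula: 1/q = 1/p - k/n
1/q = 1/5 - 3/16 = 1/80
q = 1/(1/80) = 80

80.0000


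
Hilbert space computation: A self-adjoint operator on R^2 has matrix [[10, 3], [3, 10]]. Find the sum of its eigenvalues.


For a self-adjoint (symmetric) matrix, the eigenvalues are real.
The sum of eigenvalues equals the trace of the matrix.
trace = 10 + 10 = 20

20


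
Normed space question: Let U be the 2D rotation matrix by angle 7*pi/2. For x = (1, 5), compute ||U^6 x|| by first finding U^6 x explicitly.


U is a rotation by theta = 7*pi/2
U^6 = rotation by 6*theta = 42*pi/2 = 2*pi/2 (mod 2*pi)
cos(2*pi/2) = -1.0000, sin(2*pi/2) = 0.0000
U^6 x = (-1.0000 * 1 - 0.0000 * 5, 0.0000 * 1 + -1.0000 * 5)
= (-1.0000, -5.0000)
||U^6 x|| = sqrt((-1.0000)^2 + (-5.0000)^2) = sqrt(26.0000) = 5.0990

5.0990


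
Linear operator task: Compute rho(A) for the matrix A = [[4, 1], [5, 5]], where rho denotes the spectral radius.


For a 2x2 matrix, eigenvalues satisfy lambda^2 - (trace)*lambda + det = 0
trace = 4 + 5 = 9
det = 4*5 - 1*5 = 15
discriminant = 9^2 - 4*(15) = 21
spectral radius = max |eigenvalue| = 6.7913

6.7913


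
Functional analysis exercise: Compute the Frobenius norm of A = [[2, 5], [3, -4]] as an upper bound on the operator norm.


||A||_F^2 = sum a_ij^2
= 2^2 + 5^2 + 3^2 + (-4)^2
= 4 + 25 + 9 + 16 = 54
||A||_F = sqrt(54) = 7.3485

7.3485


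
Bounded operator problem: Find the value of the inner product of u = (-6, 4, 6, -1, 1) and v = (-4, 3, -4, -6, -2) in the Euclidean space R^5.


Computing the standard inner product <u, v> = sum u_i * v_i
= -6*-4 + 4*3 + 6*-4 + -1*-6 + 1*-2
= 24 + 12 + -24 + 6 + -2
= 16

16


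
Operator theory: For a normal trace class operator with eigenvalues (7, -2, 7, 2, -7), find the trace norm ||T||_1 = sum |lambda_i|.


For a normal operator, singular values equal |eigenvalues|.
Trace norm = sum |lambda_i| = 7 + 2 + 7 + 2 + 7
= 25

25


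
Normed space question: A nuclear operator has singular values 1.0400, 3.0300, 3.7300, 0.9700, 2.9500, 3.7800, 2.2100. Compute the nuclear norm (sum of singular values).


The nuclear norm is the sum of all singular values.
||T||_1 = 1.0400 + 3.0300 + 3.7300 + 0.9700 + 2.9500 + 3.7800 + 2.2100
= 17.7100

17.7100


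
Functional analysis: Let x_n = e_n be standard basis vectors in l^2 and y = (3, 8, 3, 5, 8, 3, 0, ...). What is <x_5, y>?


x_5 = e_5 is the standard basis vector with 1 in position 5.
<x_5, y> = y_5 = 8
As n -> infinity, <x_n, y> -> 0, confirming weak convergence of (x_n) to 0.

8


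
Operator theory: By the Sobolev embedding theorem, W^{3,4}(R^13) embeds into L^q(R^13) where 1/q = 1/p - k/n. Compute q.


Using the Sobolev embedding formula: 1/q = 1/p - k/n
1/q = 1/4 - 3/13 = 1/52
q = 1/(1/52) = 52

52.0000


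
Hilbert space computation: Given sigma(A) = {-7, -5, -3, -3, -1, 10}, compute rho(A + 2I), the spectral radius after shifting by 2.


Spectrum of A + 2I = {-5, -3, -1, -1, 1, 12}
Spectral radius = max |lambda| over the shifted spectrum
= max(5, 3, 1, 1, 1, 12) = 12

12


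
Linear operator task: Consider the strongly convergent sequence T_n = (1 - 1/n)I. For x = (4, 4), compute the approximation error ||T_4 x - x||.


T_4 x - x = (1 - 1/4)x - x = -x/4
||x|| = sqrt(32) = 5.6569
||T_4 x - x|| = ||x||/4 = 5.6569/4 = 1.4142

1.4142


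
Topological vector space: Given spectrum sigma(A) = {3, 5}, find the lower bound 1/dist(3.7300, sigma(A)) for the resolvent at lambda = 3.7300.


dist(3.7300, {3, 5}) = min(|3.7300 - 3|, |3.7300 - 5|)
= min(0.7300, 1.2700) = 0.7300
Resolvent bound = 1/0.7300 = 1.3699

1.3699


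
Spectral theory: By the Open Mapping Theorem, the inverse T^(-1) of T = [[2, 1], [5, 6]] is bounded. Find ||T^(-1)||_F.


det(T) = 2*6 - 1*5 = 7
T^(-1) = (1/7) * [[6, -1], [-5, 2]] = [[0.8571, -0.1429], [-0.7143, 0.2857]]
||T^(-1)||_F^2 = 0.8571^2 + (-0.1429)^2 + (-0.7143)^2 + 0.2857^2 = 1.3469
||T^(-1)||_F = sqrt(1.3469) = 1.1606

1.1606


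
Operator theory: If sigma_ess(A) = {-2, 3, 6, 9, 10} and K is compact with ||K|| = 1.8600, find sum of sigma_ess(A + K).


By Weyl's theorem, the essential spectrum is invariant under compact perturbations.
sigma_ess(A + K) = sigma_ess(A) = {-2, 3, 6, 9, 10}
Sum = -2 + 3 + 6 + 9 + 10 = 26

26


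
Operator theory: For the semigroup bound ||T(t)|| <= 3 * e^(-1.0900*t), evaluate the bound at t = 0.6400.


||T(0.6400)|| <= 3 * exp(-1.0900 * 0.6400)
= 3 * exp(-0.6976)
= 3 * 0.4978
= 1.4933

1.4933


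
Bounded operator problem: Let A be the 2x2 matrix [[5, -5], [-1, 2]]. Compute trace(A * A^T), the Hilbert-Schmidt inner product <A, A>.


trace(A * A^T) = sum of squares of all entries
= 5^2 + (-5)^2 + (-1)^2 + 2^2
= 25 + 25 + 1 + 4
= 55

55


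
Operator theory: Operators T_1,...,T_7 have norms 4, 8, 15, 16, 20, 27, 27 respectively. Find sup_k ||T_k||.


By the Uniform Boundedness Principle, the supremum of norms is finite.
sup_k ||T_k|| = max(4, 8, 15, 16, 20, 27, 27) = 27

27


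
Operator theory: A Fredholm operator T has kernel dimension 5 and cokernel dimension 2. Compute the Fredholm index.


The Fredholm index is defined as ind(T) = dim(ker T) - dim(coker T)
= 5 - 2
= 3

3


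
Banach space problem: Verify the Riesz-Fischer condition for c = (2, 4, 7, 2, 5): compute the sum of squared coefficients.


sum |c_n|^2 = 2^2 + 4^2 + 7^2 + 2^2 + 5^2
= 4 + 16 + 49 + 4 + 25
= 98

98


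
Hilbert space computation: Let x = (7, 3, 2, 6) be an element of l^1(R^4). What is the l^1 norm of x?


The l^1 norm equals the sum of absolute values of all components.
||x||_1 = 7 + 3 + 2 + 6
= 18

18.0000


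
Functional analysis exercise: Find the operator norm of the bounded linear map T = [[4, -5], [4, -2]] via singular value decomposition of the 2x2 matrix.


A^T A = [[32, -28], [-28, 29]]
trace(A^T A) = 61, det(A^T A) = 144
discriminant = 61^2 - 4*144 = 3145
Largest eigenvalue of A^T A = (trace + sqrt(disc))/2 = 58.5401
||T|| = sqrt(58.5401) = 7.6512

7.6512


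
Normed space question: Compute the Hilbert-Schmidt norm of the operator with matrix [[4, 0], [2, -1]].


The Hilbert-Schmidt norm is sqrt(sum of squares of all entries).
Sum of squares = 4^2 + 0^2 + 2^2 + (-1)^2
= 16 + 0 + 4 + 1 = 21
||T||_HS = sqrt(21) = 4.5826

4.5826


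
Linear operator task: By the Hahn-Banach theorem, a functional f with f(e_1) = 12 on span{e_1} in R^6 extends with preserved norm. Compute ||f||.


The norm of f is given by ||f|| = sup_{||x||=1} |f(x)|.
On span{e_1}, ||e_1|| = 1, so ||f|| = |f(e_1)| / ||e_1||
= |12| / 1 = 12.0000

12.0000


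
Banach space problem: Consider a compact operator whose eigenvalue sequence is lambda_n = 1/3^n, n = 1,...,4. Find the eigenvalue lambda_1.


The eigenvalue formula gives lambda_1 = 1/3^1
= 1/3
= 0.3333

0.3333


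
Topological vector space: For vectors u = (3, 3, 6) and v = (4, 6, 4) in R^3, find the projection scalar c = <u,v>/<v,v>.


Computing <u,v> = 3*4 + 3*6 + 6*4 = 54
Computing <v,v> = 4^2 + 6^2 + 4^2 = 68
Projection coefficient = 54/68 = 0.7941

0.7941


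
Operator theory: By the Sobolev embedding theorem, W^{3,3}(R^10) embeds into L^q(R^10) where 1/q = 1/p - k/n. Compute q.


Using the Sobolev embedding formula: 1/q = 1/p - k/n
1/q = 1/3 - 3/10 = 1/30
q = 1/(1/30) = 30

30.0000


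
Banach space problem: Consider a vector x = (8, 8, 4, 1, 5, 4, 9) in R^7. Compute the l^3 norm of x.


The l^3 norm = (sum |x_i|^3)^(1/3)
Sum of 3th powers = 512 + 512 + 64 + 1 + 125 + 64 + 729 = 2007
||x||_3 = (2007)^(1/3) = 12.6139

12.6139


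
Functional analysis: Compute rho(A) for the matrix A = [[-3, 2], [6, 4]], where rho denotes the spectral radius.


For a 2x2 matrix, eigenvalues satisfy lambda^2 - (trace)*lambda + det = 0
trace = -3 + 4 = 1
det = -3*4 - 2*6 = -24
discriminant = 1^2 - 4*(-24) = 97
spectral radius = max |eigenvalue| = 5.4244

5.4244


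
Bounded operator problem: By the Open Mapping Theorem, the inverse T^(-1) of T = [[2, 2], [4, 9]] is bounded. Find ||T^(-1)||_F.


det(T) = 2*9 - 2*4 = 10
T^(-1) = (1/10) * [[9, -2], [-4, 2]] = [[0.9000, -0.2000], [-0.4000, 0.2000]]
||T^(-1)||_F^2 = 0.9000^2 + (-0.2000)^2 + (-0.4000)^2 + 0.2000^2 = 1.0500
||T^(-1)||_F = sqrt(1.0500) = 1.0247

1.0247


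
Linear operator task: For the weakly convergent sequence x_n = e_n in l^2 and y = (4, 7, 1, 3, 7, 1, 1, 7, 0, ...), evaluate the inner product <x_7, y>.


x_7 = e_7 is the standard basis vector with 1 in position 7.
<x_7, y> = y_7 = 1
As n -> infinity, <x_n, y> -> 0, confirming weak convergence of (x_n) to 0.

1


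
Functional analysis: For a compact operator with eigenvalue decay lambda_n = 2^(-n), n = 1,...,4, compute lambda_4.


The eigenvalue formula gives lambda_4 = 1/2^4
= 1/16
= 0.0625

0.0625


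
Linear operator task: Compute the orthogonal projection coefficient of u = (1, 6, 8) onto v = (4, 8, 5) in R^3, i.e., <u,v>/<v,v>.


Computing <u,v> = 1*4 + 6*8 + 8*5 = 92
Computing <v,v> = 4^2 + 8^2 + 5^2 = 105
Projection coefficient = 92/105 = 0.8762

0.8762


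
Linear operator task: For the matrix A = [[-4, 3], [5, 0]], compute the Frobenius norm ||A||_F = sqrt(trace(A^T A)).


||A||_F^2 = sum a_ij^2
= (-4)^2 + 3^2 + 5^2 + 0^2
= 16 + 9 + 25 + 0 = 50
||A||_F = sqrt(50) = 7.0711

7.0711


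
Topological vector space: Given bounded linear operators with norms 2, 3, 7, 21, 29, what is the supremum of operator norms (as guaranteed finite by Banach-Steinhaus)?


By the Uniform Boundedness Principle, the supremum of norms is finite.
sup_k ||T_k|| = max(2, 3, 7, 21, 29) = 29

29


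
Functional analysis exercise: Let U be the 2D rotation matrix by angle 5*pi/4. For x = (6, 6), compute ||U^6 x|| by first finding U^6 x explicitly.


U is a rotation by theta = 5*pi/4
U^6 = rotation by 6*theta = 30*pi/4 = 6*pi/4 (mod 2*pi)
cos(6*pi/4) = 0.0000, sin(6*pi/4) = -1.0000
U^6 x = (0.0000 * 6 - -1.0000 * 6, -1.0000 * 6 + 0.0000 * 6)
= (6.0000, -6.0000)
||U^6 x|| = sqrt(6.0000^2 + (-6.0000)^2) = sqrt(72.0000) = 8.4853

8.4853


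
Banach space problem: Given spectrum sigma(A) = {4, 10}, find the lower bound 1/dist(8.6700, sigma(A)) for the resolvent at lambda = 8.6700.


dist(8.6700, {4, 10}) = min(|8.6700 - 4|, |8.6700 - 10|)
= min(4.6700, 1.3300) = 1.3300
Resolvent bound = 1/1.3300 = 0.7519

0.7519


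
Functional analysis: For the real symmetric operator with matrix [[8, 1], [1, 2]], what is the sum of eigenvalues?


For a self-adjoint (symmetric) matrix, the eigenvalues are real.
The sum of eigenvalues equals the trace of the matrix.
trace = 8 + 2 = 10

10


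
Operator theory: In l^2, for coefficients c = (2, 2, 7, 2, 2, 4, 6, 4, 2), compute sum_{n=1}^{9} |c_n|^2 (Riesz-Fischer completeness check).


sum |c_n|^2 = 2^2 + 2^2 + 7^2 + 2^2 + 2^2 + 4^2 + 6^2 + 4^2 + 2^2
= 4 + 4 + 49 + 4 + 4 + 16 + 36 + 16 + 4
= 137

137


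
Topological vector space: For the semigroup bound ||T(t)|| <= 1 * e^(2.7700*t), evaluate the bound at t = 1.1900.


||T(1.1900)|| <= 1 * exp(2.7700 * 1.1900)
= 1 * exp(3.2963)
= 1 * 27.0125
= 27.0125

27.0125


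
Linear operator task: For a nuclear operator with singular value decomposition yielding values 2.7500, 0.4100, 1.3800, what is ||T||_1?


The nuclear norm is the sum of all singular values.
||T||_1 = 2.7500 + 0.4100 + 1.3800
= 4.5400

4.5400


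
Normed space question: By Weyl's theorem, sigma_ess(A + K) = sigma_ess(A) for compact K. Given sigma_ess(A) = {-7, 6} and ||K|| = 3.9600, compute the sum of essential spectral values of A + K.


By Weyl's theorem, the essential spectrum is invariant under compact perturbations.
sigma_ess(A + K) = sigma_ess(A) = {-7, 6}
Sum = -7 + 6 = -1

-1


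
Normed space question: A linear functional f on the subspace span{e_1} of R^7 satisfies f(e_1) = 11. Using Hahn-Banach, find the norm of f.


The norm of f is given by ||f|| = sup_{||x||=1} |f(x)|.
On span{e_1}, ||e_1|| = 1, so ||f|| = |f(e_1)| / ||e_1||
= |11| / 1 = 11.0000

11.0000


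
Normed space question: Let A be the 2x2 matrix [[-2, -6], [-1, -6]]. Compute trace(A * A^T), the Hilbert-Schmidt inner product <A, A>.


trace(A * A^T) = sum of squares of all entries
= (-2)^2 + (-6)^2 + (-1)^2 + (-6)^2
= 4 + 36 + 1 + 36
= 77

77


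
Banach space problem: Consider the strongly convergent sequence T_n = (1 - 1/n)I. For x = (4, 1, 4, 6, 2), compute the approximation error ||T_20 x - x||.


T_20 x - x = (1 - 1/20)x - x = -x/20
||x|| = sqrt(73) = 8.5440
||T_20 x - x|| = ||x||/20 = 8.5440/20 = 0.4272

0.4272


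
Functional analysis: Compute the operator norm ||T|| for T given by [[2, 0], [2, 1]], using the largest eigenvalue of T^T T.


A^T A = [[8, 2], [2, 1]]
trace(A^T A) = 9, det(A^T A) = 4
discriminant = 9^2 - 4*4 = 65
Largest eigenvalue of A^T A = (trace + sqrt(disc))/2 = 8.5311
||T|| = sqrt(8.5311) = 2.9208

2.9208


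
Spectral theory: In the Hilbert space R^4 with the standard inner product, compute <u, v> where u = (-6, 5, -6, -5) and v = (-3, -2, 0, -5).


Computing the standard inner product <u, v> = sum u_i * v_i
= -6*-3 + 5*-2 + -6*0 + -5*-5
= 18 + -10 + 0 + 25
= 33

33


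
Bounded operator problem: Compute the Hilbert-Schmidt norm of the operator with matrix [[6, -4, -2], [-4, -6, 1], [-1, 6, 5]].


The Hilbert-Schmidt norm is sqrt(sum of squares of all entries).
Sum of squares = 6^2 + (-4)^2 + (-2)^2 + (-4)^2 + (-6)^2 + 1^2 + (-1)^2 + 6^2 + 5^2
= 36 + 16 + 4 + 16 + 36 + 1 + 1 + 36 + 25 = 171
||T||_HS = sqrt(171) = 13.0767

13.0767


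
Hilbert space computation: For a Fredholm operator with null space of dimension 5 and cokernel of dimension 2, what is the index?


The Fredholm index is defined as ind(T) = dim(ker T) - dim(coker T)
= 5 - 2
= 3

3


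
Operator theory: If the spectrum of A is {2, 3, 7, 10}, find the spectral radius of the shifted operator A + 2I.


Spectrum of A + 2I = {4, 5, 9, 12}
Spectral radius = max |lambda| over the shifted spectrum
= max(4, 5, 9, 12) = 12

12


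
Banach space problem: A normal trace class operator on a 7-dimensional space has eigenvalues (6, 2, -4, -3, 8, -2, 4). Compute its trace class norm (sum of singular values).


For a normal operator, singular values equal |eigenvalues|.
Trace norm = sum |lambda_i| = 6 + 2 + 4 + 3 + 8 + 2 + 4
= 29

29


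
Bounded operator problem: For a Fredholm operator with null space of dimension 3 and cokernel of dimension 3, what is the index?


The Fredholm index is defined as ind(T) = dim(ker T) - dim(coker T)
= 3 - 3
= 0

0


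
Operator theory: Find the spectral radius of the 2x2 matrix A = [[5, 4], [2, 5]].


For a 2x2 matrix, eigenvalues satisfy lambda^2 - (trace)*lambda + det = 0
trace = 5 + 5 = 10
det = 5*5 - 4*2 = 17
discriminant = 10^2 - 4*(17) = 32
spectral radius = max |eigenvalue| = 7.8284

7.8284


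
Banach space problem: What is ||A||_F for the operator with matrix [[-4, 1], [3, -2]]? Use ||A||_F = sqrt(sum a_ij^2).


||A||_F^2 = sum a_ij^2
= (-4)^2 + 1^2 + 3^2 + (-2)^2
= 16 + 1 + 9 + 4 = 30
||A||_F = sqrt(30) = 5.4772

5.4772


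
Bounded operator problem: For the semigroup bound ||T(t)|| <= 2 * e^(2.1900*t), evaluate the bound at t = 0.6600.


||T(0.6600)|| <= 2 * exp(2.1900 * 0.6600)
= 2 * exp(1.4454)
= 2 * 4.2435
= 8.4871

8.4871


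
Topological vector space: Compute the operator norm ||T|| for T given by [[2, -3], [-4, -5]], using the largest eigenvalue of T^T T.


A^T A = [[20, 14], [14, 34]]
trace(A^T A) = 54, det(A^T A) = 484
discriminant = 54^2 - 4*484 = 980
Largest eigenvalue of A^T A = (trace + sqrt(disc))/2 = 42.6525
||T|| = sqrt(42.6525) = 6.5309

6.5309


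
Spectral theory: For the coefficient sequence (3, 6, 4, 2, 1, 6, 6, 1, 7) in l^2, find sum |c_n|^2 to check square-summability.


sum |c_n|^2 = 3^2 + 6^2 + 4^2 + 2^2 + 1^2 + 6^2 + 6^2 + 1^2 + 7^2
= 9 + 36 + 16 + 4 + 1 + 36 + 36 + 1 + 49
= 188

188


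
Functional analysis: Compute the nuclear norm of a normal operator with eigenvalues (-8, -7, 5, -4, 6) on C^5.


For a normal operator, singular values equal |eigenvalues|.
Trace norm = sum |lambda_i| = 8 + 7 + 5 + 4 + 6
= 30

30


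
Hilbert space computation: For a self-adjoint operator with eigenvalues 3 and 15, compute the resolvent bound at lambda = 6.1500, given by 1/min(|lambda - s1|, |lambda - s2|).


dist(6.1500, {3, 15}) = min(|6.1500 - 3|, |6.1500 - 15|)
= min(3.1500, 8.8500) = 3.1500
Resolvent bound = 1/3.1500 = 0.3175

0.3175


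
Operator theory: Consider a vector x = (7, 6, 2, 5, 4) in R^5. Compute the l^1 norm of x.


The l^1 norm equals the sum of absolute values of all components.
||x||_1 = 7 + 6 + 2 + 5 + 4
= 24

24.0000


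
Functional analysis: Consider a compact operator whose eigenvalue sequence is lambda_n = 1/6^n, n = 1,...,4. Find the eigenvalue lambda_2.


The eigenvalue formula gives lambda_2 = 1/6^2
= 1/36
= 0.0278

0.0278


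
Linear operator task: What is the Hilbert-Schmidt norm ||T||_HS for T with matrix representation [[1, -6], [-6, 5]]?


The Hilbert-Schmidt norm is sqrt(sum of squares of all entries).
Sum of squares = 1^2 + (-6)^2 + (-6)^2 + 5^2
= 1 + 36 + 36 + 25 = 98
||T||_HS = sqrt(98) = 9.8995

9.8995


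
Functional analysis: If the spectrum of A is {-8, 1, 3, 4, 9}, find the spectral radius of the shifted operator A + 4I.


Spectrum of A + 4I = {-4, 5, 7, 8, 13}
Spectral radius = max |lambda| over the shifted spectrum
= max(4, 5, 7, 8, 13) = 13

13


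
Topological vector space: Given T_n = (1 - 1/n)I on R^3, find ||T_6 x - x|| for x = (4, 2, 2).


T_6 x - x = (1 - 1/6)x - x = -x/6
||x|| = sqrt(24) = 4.8990
||T_6 x - x|| = ||x||/6 = 4.8990/6 = 0.8165

0.8165


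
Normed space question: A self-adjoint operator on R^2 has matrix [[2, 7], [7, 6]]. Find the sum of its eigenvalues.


For a self-adjoint (symmetric) matrix, the eigenvalues are real.
The sum of eigenvalues equals the trace of the matrix.
trace = 2 + 6 = 8

8


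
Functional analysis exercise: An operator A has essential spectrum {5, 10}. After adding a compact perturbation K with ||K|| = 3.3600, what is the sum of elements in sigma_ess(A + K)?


By Weyl's theorem, the essential spectrum is invariant under compact perturbations.
sigma_ess(A + K) = sigma_ess(A) = {5, 10}
Sum = 5 + 10 = 15

15


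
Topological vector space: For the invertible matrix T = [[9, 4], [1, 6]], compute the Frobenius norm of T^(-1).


det(T) = 9*6 - 4*1 = 50
T^(-1) = (1/50) * [[6, -4], [-1, 9]] = [[0.1200, -0.0800], [-0.0200, 0.1800]]
||T^(-1)||_F^2 = 0.1200^2 + (-0.0800)^2 + (-0.0200)^2 + 0.1800^2 = 0.0536
||T^(-1)||_F = sqrt(0.0536) = 0.2315

0.2315


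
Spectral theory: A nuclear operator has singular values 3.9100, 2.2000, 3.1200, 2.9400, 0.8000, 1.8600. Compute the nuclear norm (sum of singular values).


The nuclear norm is the sum of all singular values.
||T||_1 = 3.9100 + 2.2000 + 3.1200 + 2.9400 + 0.8000 + 1.8600
= 14.8300

14.8300


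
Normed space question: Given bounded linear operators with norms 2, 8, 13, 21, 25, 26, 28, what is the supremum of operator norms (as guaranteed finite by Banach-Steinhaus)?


By the Uniform Boundedness Principle, the supremum of norms is finite.
sup_k ||T_k|| = max(2, 8, 13, 21, 25, 26, 28) = 28

28


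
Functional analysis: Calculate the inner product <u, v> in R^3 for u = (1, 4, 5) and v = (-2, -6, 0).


Computing the standard inner product <u, v> = sum u_i * v_i
= 1*-2 + 4*-6 + 5*0
= -2 + -24 + 0
= -26

-26


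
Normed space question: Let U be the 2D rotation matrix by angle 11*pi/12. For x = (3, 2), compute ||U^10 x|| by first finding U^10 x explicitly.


U is a rotation by theta = 11*pi/12
U^10 = rotation by 10*theta = 110*pi/12 = 14*pi/12 (mod 2*pi)
cos(14*pi/12) = -0.8660, sin(14*pi/12) = -0.5000
U^10 x = (-0.8660 * 3 - -0.5000 * 2, -0.5000 * 3 + -0.8660 * 2)
= (-1.5981, -3.2321)
||U^10 x|| = sqrt((-1.5981)^2 + (-3.2321)^2) = sqrt(13.0000) = 3.6056

3.6056


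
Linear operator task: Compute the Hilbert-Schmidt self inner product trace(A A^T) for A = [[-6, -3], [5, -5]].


trace(A * A^T) = sum of squares of all entries
= (-6)^2 + (-3)^2 + 5^2 + (-5)^2
= 36 + 9 + 25 + 25
= 95

95


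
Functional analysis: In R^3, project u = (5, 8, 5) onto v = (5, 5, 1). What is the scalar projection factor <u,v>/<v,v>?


Computing <u,v> = 5*5 + 8*5 + 5*1 = 70
Computing <v,v> = 5^2 + 5^2 + 1^2 = 51
Projection coefficient = 70/51 = 1.3725

1.3725


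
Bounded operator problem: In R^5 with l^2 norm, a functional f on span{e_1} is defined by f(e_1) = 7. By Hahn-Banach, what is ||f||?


The norm of f is given by ||f|| = sup_{||x||=1} |f(x)|.
On span{e_1}, ||e_1|| = 1, so ||f|| = |f(e_1)| / ||e_1||
= |7| / 1 = 7.0000

7.0000


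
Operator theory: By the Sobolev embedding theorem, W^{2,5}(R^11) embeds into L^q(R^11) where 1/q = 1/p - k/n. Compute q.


Using the Sobolev embedding formula: 1/q = 1/p - k/n
1/q = 1/5 - 2/11 = 1/55
q = 1/(1/55) = 55

55.0000


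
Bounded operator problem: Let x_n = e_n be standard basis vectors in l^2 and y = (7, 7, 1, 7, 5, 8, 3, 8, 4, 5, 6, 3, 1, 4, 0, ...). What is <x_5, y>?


x_5 = e_5 is the standard basis vector with 1 in position 5.
<x_5, y> = y_5 = 5
As n -> infinity, <x_n, y> -> 0, confirming weak convergence of (x_n) to 0.

5


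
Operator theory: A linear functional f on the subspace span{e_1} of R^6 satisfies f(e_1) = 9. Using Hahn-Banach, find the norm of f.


The norm of f is given by ||f|| = sup_{||x||=1} |f(x)|.
On span{e_1}, ||e_1|| = 1, so ||f|| = |f(e_1)| / ||e_1||
= |9| / 1 = 9.0000

9.0000


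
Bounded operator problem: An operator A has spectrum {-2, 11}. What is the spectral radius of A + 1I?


Spectrum of A + 1I = {-1, 12}
Spectral radius = max |lambda| over the shifted spectrum
= max(1, 12) = 12

12


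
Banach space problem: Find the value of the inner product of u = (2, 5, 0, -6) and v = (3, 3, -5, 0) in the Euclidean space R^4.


Computing the standard inner product <u, v> = sum u_i * v_i
= 2*3 + 5*3 + 0*-5 + -6*0
= 6 + 15 + 0 + 0
= 21

21


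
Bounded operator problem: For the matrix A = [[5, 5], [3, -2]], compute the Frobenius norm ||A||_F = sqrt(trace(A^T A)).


||A||_F^2 = sum a_ij^2
= 5^2 + 5^2 + 3^2 + (-2)^2
= 25 + 25 + 9 + 4 = 63
||A||_F = sqrt(63) = 7.9373

7.9373


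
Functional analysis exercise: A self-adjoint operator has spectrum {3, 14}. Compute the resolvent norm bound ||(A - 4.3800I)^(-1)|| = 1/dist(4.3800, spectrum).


dist(4.3800, {3, 14}) = min(|4.3800 - 3|, |4.3800 - 14|)
= min(1.3800, 9.6200) = 1.3800
Resolvent bound = 1/1.3800 = 0.7246

0.7246


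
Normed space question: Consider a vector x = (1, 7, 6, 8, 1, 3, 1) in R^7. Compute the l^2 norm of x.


The l^2 norm = (sum |x_i|^2)^(1/2)
Sum of 2th powers = 1 + 49 + 36 + 64 + 1 + 9 + 1 = 161
||x||_2 = (161)^(1/2) = 12.6886

12.6886


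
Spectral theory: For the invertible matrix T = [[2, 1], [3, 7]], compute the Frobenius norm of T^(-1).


det(T) = 2*7 - 1*3 = 11
T^(-1) = (1/11) * [[7, -1], [-3, 2]] = [[0.6364, -0.0909], [-0.2727, 0.1818]]
||T^(-1)||_F^2 = 0.6364^2 + (-0.0909)^2 + (-0.2727)^2 + 0.1818^2 = 0.5207
||T^(-1)||_F = sqrt(0.5207) = 0.7216

0.7216


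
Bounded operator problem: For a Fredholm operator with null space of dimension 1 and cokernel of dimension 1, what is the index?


The Fredholm index is defined as ind(T) = dim(ker T) - dim(coker T)
= 1 - 1
= 0

0


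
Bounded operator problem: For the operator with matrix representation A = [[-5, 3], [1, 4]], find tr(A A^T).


trace(A * A^T) = sum of squares of all entries
= (-5)^2 + 3^2 + 1^2 + 4^2
= 25 + 9 + 1 + 16
= 51

51


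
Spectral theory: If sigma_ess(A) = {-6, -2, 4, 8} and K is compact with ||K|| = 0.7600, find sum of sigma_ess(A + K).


By Weyl's theorem, the essential spectrum is invariant under compact perturbations.
sigma_ess(A + K) = sigma_ess(A) = {-6, -2, 4, 8}
Sum = -6 + -2 + 4 + 8 = 4

4


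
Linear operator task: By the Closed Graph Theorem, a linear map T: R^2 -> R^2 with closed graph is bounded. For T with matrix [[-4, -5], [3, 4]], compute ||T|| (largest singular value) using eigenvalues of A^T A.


A^T A = [[25, 32], [32, 41]]
trace(A^T A) = 66, det(A^T A) = 1
discriminant = 66^2 - 4*1 = 4352
Largest eigenvalue of A^T A = (trace + sqrt(disc))/2 = 65.9848
||T|| = sqrt(65.9848) = 8.1231

8.1231


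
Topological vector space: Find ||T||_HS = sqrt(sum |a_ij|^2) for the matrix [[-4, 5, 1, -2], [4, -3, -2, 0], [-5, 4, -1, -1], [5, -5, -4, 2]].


The Hilbert-Schmidt norm is sqrt(sum of squares of all entries).
Sum of squares = (-4)^2 + 5^2 + 1^2 + (-2)^2 + 4^2 + (-3)^2 + (-2)^2 + 0^2 + (-5)^2 + 4^2 + (-1)^2 + (-1)^2 + 5^2 + (-5)^2 + (-4)^2 + 2^2
= 16 + 25 + 1 + 4 + 16 + 9 + 4 + 0 + 25 + 16 + 1 + 1 + 25 + 25 + 16 + 4 = 188
||T||_HS = sqrt(188) = 13.7113

13.7113


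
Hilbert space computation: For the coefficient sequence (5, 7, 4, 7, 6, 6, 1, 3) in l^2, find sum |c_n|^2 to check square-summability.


sum |c_n|^2 = 5^2 + 7^2 + 4^2 + 7^2 + 6^2 + 6^2 + 1^2 + 3^2
= 25 + 49 + 16 + 49 + 36 + 36 + 1 + 9
= 221

221


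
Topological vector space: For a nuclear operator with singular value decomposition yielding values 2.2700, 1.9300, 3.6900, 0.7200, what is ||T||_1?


The nuclear norm is the sum of all singular values.
||T||_1 = 2.2700 + 1.9300 + 3.6900 + 0.7200
= 8.6100

8.6100


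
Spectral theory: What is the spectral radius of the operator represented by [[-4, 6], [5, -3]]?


For a 2x2 matrix, eigenvalues satisfy lambda^2 - (trace)*lambda + det = 0
trace = -4 + -3 = -7
det = -4*-3 - 6*5 = -18
discriminant = (-7)^2 - 4*(-18) = 121
spectral radius = max |eigenvalue| = 9.0000

9.0000


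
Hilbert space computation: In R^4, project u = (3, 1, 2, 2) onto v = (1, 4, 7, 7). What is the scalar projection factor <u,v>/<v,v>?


Computing <u,v> = 3*1 + 1*4 + 2*7 + 2*7 = 35
Computing <v,v> = 1^2 + 4^2 + 7^2 + 7^2 = 115
Projection coefficient = 35/115 = 0.3043

0.3043


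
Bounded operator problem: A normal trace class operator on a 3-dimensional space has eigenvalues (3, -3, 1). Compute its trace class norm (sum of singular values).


For a normal operator, singular values equal |eigenvalues|.
Trace norm = sum |lambda_i| = 3 + 3 + 1
= 7

7


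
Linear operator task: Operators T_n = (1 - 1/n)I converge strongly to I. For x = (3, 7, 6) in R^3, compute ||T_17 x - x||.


T_17 x - x = (1 - 1/17)x - x = -x/17
||x|| = sqrt(94) = 9.6954
||T_17 x - x|| = ||x||/17 = 9.6954/17 = 0.5703

0.5703


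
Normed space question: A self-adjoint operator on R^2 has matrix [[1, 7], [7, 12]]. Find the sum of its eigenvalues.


For a self-adjoint (symmetric) matrix, the eigenvalues are real.
The sum of eigenvalues equals the trace of the matrix.
trace = 1 + 12 = 13

13


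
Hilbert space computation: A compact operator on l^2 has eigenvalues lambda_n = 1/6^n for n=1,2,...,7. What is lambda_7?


The eigenvalue formula gives lambda_7 = 1/6^7
= 1/279936
= 3.5722e-06

3.5722e-06


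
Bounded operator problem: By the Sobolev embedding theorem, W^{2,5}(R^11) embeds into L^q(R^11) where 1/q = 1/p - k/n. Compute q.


Using the Sobolev embedding formula: 1/q = 1/p - k/n
1/q = 1/5 - 2/11 = 1/55
q = 1/(1/55) = 55

55.0000


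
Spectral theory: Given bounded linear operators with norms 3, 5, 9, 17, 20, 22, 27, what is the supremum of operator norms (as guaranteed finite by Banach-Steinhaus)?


By the Uniform Boundedness Principle, the supremum of norms is finite.
sup_k ||T_k|| = max(3, 5, 9, 17, 20, 22, 27) = 27

27


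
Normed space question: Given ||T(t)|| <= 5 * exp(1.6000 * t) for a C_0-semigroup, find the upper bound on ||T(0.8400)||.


||T(0.8400)|| <= 5 * exp(1.6000 * 0.8400)
= 5 * exp(1.3440)
= 5 * 3.8344
= 19.1718

19.1718


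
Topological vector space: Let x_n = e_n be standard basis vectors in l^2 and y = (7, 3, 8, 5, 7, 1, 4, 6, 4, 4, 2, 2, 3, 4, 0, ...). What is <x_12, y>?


x_12 = e_12 is the standard basis vector with 1 in position 12.
<x_12, y> = y_12 = 2
As n -> infinity, <x_n, y> -> 0, confirming weak convergence of (x_n) to 0.

2


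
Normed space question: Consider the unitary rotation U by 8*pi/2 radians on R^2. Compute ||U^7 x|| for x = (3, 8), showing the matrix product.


U is a rotation by theta = 8*pi/2
U^7 = rotation by 7*theta = 56*pi/2 = 0*pi/2 (mod 2*pi)
cos(0*pi/2) = 1.0000, sin(0*pi/2) = 0.0000
U^7 x = (1.0000 * 3 - 0.0000 * 8, 0.0000 * 3 + 1.0000 * 8)
= (3.0000, 8.0000)
||U^7 x|| = sqrt(3.0000^2 + 8.0000^2) = sqrt(73.0000) = 8.5440

8.5440


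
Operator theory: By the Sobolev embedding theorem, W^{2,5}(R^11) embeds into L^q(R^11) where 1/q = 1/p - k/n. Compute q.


Using the Sobolev embedding formula: 1/q = 1/p - k/n
1/q = 1/5 - 2/11 = 1/55
q = 1/(1/55) = 55

55.0000


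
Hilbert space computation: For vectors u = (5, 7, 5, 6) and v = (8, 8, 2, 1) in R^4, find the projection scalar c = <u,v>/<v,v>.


Computing <u,v> = 5*8 + 7*8 + 5*2 + 6*1 = 112
Computing <v,v> = 8^2 + 8^2 + 2^2 + 1^2 = 133
Projection coefficient = 112/133 = 0.8421

0.8421


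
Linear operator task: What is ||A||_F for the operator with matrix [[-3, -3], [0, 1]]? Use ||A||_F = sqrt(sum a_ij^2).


||A||_F^2 = sum a_ij^2
= (-3)^2 + (-3)^2 + 0^2 + 1^2
= 9 + 9 + 0 + 1 = 19
||A||_F = sqrt(19) = 4.3589

4.3589


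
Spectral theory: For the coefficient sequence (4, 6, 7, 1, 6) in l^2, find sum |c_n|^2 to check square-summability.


sum |c_n|^2 = 4^2 + 6^2 + 7^2 + 1^2 + 6^2
= 16 + 36 + 49 + 1 + 36
= 138

138


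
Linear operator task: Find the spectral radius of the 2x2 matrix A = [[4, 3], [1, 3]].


For a 2x2 matrix, eigenvalues satisfy lambda^2 - (trace)*lambda + det = 0
trace = 4 + 3 = 7
det = 4*3 - 3*1 = 9
discriminant = 7^2 - 4*(9) = 13
spectral radius = max |eigenvalue| = 5.3028

5.3028


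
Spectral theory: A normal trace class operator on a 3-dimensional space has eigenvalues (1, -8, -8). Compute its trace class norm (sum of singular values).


For a normal operator, singular values equal |eigenvalues|.
Trace norm = sum |lambda_i| = 1 + 8 + 8
= 17

17


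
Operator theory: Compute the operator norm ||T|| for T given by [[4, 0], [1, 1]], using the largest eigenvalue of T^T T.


A^T A = [[17, 1], [1, 1]]
trace(A^T A) = 18, det(A^T A) = 16
discriminant = 18^2 - 4*16 = 260
Largest eigenvalue of A^T A = (trace + sqrt(disc))/2 = 17.0623
||T|| = sqrt(17.0623) = 4.1306

4.1306


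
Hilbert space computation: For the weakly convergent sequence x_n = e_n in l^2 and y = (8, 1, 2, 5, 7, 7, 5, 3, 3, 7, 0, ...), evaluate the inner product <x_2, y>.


x_2 = e_2 is the standard basis vector with 1 in position 2.
<x_2, y> = y_2 = 1
As n -> infinity, <x_n, y> -> 0, confirming weak convergence of (x_n) to 0.

1


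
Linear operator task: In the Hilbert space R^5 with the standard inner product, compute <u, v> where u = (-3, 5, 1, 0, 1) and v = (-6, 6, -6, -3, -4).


Computing the standard inner product <u, v> = sum u_i * v_i
= -3*-6 + 5*6 + 1*-6 + 0*-3 + 1*-4
= 18 + 30 + -6 + 0 + -4
= 38

38


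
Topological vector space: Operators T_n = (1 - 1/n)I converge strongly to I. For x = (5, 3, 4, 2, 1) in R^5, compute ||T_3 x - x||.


T_3 x - x = (1 - 1/3)x - x = -x/3
||x|| = sqrt(55) = 7.4162
||T_3 x - x|| = ||x||/3 = 7.4162/3 = 2.4721

2.4721


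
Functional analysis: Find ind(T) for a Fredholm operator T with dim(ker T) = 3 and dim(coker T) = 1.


The Fredholm index is defined as ind(T) = dim(ker T) - dim(coker T)
= 3 - 1
= 2

2


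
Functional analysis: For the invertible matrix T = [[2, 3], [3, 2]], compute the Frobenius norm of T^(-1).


det(T) = 2*2 - 3*3 = -5
T^(-1) = (1/-5) * [[2, -3], [-3, 2]] = [[-0.4000, 0.6000], [0.6000, -0.4000]]
||T^(-1)||_F^2 = (-0.4000)^2 + 0.6000^2 + 0.6000^2 + (-0.4000)^2 = 1.0400
||T^(-1)||_F = sqrt(1.0400) = 1.0198

1.0198


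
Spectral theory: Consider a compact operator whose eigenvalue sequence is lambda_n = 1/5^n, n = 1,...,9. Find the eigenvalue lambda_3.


The eigenvalue formula gives lambda_3 = 1/5^3
= 1/125
= 0.0080

0.0080


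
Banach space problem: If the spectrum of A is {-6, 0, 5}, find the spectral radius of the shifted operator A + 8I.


Spectrum of A + 8I = {2, 8, 13}
Spectral radius = max |lambda| over the shifted spectrum
= max(2, 8, 13) = 13

13


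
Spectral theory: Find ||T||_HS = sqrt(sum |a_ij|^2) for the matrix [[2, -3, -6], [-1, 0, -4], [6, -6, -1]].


The Hilbert-Schmidt norm is sqrt(sum of squares of all entries).
Sum of squares = 2^2 + (-3)^2 + (-6)^2 + (-1)^2 + 0^2 + (-4)^2 + 6^2 + (-6)^2 + (-1)^2
= 4 + 9 + 36 + 1 + 0 + 16 + 36 + 36 + 1 = 139
||T||_HS = sqrt(139) = 11.7898

11.7898


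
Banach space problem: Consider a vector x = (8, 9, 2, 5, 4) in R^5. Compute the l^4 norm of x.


The l^4 norm = (sum |x_i|^4)^(1/4)
Sum of 4th powers = 4096 + 6561 + 16 + 625 + 256 = 11554
||x||_4 = (11554)^(1/4) = 10.3677

10.3677


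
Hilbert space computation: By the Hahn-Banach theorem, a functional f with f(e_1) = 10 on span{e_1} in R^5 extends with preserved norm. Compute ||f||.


The norm of f is given by ||f|| = sup_{||x||=1} |f(x)|.
On span{e_1}, ||e_1|| = 1, so ||f|| = |f(e_1)| / ||e_1||
= |10| / 1 = 10.0000

10.0000


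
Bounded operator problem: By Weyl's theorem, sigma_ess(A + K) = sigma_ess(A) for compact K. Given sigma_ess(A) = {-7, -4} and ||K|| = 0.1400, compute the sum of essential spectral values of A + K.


By Weyl's theorem, the essential spectrum is invariant under compact perturbations.
sigma_ess(A + K) = sigma_ess(A) = {-7, -4}
Sum = -7 + -4 = -11

-11
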